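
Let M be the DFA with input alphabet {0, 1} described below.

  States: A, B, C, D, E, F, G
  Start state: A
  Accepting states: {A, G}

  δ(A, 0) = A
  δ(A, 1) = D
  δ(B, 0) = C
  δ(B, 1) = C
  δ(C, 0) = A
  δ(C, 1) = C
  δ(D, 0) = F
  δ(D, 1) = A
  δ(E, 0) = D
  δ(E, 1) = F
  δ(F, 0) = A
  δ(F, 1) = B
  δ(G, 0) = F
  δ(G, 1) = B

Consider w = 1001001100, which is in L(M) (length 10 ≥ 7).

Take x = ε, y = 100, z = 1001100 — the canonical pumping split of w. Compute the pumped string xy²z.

xy^2z = ε·100·100·1001100 = 1001001001100.
Reading y = 100 takes M from A back to A, so after x·y·y the machine is still in A, and z then leads to the accepting state A. Hence 1001001001100 ∈ L(M).

1001001001100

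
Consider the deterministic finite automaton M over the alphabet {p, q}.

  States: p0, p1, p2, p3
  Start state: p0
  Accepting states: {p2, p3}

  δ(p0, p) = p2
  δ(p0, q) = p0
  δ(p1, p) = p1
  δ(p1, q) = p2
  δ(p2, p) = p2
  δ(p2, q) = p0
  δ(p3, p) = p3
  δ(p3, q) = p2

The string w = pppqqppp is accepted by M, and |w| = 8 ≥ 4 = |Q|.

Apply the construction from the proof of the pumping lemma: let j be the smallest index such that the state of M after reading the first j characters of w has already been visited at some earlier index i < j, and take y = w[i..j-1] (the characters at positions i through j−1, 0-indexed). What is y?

p

State sequence: p0 -p-> p2 -p-> p2 -p-> p2 -q-> p0 -q-> p0 -p-> p2 -p-> p2 -p-> p2
First repeat at step 2: p2 was already visited.

So i = 1, j = 2, giving x = w[0:1] = p, y = w[1:2] = p, z = w[2:8] = pqqppp.
Check: |xy| = 2 ≤ 4 and |y| = 1 ≥ 1. Reading y takes M from p2 back to p2, so every xyⁱz is accepted.
The DFA has 4 states, so the proof of the pumping lemma guarantees a repeated state among the first 4+1 visited; the segment between the two visits is the pumpable y.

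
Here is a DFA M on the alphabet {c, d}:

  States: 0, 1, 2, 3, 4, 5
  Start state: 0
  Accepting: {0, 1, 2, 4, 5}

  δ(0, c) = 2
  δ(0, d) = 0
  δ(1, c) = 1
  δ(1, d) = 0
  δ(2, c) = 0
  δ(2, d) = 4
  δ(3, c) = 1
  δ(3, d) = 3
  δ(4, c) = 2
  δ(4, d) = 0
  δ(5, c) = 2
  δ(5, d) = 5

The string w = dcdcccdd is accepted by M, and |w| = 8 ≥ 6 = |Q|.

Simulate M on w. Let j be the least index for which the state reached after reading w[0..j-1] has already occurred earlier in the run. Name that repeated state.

State sequence: 0 -d-> 0 -c-> 2 -d-> 4 -c-> 2 -c-> 0 -c-> 2 -d-> 4 -d-> 0
First repeat at step 1: 0 was already visited.

The earliest repeat is at step j = 1: M is in 0, which it already visited at step i = 0.
Pumping length from the standard proof: p = 6 (the number of states). The repeated state found above gives |xy| = j ≤ 6 and |y| = j − i ≥ 1.

0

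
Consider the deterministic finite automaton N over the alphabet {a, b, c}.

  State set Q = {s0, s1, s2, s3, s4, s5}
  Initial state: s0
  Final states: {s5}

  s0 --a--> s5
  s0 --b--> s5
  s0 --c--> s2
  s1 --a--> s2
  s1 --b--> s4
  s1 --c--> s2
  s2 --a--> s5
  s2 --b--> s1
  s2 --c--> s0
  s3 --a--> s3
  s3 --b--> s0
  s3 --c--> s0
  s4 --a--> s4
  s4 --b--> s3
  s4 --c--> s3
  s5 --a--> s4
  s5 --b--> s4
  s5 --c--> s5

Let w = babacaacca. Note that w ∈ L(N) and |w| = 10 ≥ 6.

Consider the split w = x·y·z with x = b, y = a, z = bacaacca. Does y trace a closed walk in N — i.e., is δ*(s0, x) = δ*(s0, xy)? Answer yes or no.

no

Run of N on the first 2 characters of w = b a:
  step 0: s0  (start)
  step 1: s5  (read b: s0→s5)
  step 2: s4  (read a: s5→s4)

After x (step 1): s5. After xy (step 2): s4.
They differ (s5 ≠ s4), so y is not a cycle from the state after x; this split is not the one the pumping-lemma construction produces, and pumping y need not keep the string in L(N).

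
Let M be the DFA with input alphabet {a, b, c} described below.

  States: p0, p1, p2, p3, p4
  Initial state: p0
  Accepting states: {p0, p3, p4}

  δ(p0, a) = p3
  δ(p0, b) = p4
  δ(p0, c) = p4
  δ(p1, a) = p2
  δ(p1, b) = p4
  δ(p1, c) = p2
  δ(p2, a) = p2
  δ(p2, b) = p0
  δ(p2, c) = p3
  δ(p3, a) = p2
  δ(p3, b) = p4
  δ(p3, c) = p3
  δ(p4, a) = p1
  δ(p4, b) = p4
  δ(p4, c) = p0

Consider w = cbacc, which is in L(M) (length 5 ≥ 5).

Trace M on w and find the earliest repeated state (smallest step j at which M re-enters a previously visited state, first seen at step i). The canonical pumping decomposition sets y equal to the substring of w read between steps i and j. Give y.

Run of M on w = c b a c c:
  step 0: p0  (start)
  step 1: p4  (read c: p0→p4)
  step 2: p4  (read b: p4→p4)   ← first repeat (p4 seen earlier)
  step 3: p1  (read a: p4→p1)
  step 4: p2  (read c: p1→p2)
  step 5: p3  (read c: p2→p3)

So i = 1, j = 2, giving x = w[0:1] = c, y = w[1:2] = b, z = w[2:5] = acc.
Check: |xy| = 2 ≤ 5 and |y| = 1 ≥ 1. Reading y takes M from p4 back to p4, so every xyⁱz is accepted.

b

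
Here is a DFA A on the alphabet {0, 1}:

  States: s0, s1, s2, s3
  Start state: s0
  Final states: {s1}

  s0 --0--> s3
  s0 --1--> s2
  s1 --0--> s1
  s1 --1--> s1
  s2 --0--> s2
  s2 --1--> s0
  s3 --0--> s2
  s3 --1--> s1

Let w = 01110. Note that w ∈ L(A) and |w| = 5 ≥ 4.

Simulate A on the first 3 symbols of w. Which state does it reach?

Run of A on the first 3 characters of w = 0 1 1:
  step 0: s0  (start)
  step 1: s3  (read 0: s0→s3)
  step 2: s1  (read 1: s3→s1)
  step 3: s1  (read 1: s1→s1)

After reading 3 characters, A is in state s1.
(This kind of state-tracing is the core of the pumping-lemma construction: with 4 states, pigeonhole forces a repeat within the first 4 steps.)

s1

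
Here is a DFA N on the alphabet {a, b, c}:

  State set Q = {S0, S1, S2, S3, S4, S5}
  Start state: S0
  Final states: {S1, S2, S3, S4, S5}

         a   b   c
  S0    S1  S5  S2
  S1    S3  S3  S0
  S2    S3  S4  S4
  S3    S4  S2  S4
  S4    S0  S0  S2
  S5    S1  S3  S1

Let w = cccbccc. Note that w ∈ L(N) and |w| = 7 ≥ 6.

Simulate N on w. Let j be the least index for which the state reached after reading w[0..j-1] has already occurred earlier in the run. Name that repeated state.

S2

State sequence: S0 -c-> S2 -c-> S4 -c-> S2 -b-> S4 -c-> S2 -c-> S4 -c-> S2
First repeat at step 3: S2 was already visited.

The earliest repeat is at step j = 3: N is in S2, which it already visited at step i = 1.
Pumping length from the standard proof: p = 6 (the number of states). The repeated state found above gives |xy| = j ≤ 6 and |y| = j − i ≥ 1.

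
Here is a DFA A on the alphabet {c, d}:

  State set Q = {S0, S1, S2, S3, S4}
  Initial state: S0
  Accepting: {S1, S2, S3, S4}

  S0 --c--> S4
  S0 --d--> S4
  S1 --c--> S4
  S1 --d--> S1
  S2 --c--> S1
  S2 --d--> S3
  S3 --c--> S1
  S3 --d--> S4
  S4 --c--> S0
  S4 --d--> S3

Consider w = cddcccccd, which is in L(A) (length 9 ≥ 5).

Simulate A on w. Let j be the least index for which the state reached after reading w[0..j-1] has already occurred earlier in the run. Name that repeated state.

S4

Run of A on w = c d d c c c c c d:
  step 0: S0  (start)
  step 1: S4  (read c: S0→S4)
  step 2: S3  (read d: S4→S3)
  step 3: S4  (read d: S3→S4)   ← first repeat (S4 seen earlier)
  step 4: S0  (read c: S4→S0)
  step 5: S4  (read c: S0→S4)
  step 6: S0  (read c: S4→S0)
  step 7: S4  (read c: S0→S4)
  step 8: S0  (read c: S4→S0)
  step 9: S4  (read d: S0→S4)

The earliest repeat is at step j = 3: A is in S4, which it already visited at step i = 1.
The DFA has 5 states, so the proof of the pumping lemma guarantees a repeated state among the first 5+1 visited; the segment between the two visits is the pumpable y.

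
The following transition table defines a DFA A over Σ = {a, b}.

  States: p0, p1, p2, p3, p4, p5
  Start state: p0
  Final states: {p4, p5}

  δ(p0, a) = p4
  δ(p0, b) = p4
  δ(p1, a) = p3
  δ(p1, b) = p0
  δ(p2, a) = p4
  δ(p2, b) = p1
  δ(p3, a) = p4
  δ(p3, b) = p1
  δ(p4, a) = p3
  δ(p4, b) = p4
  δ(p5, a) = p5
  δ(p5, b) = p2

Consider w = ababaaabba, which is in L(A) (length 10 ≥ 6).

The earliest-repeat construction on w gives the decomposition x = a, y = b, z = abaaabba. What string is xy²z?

xy^2z = a·b·b·abaaabba = abbabaaabba.
Reading y = b takes A from p4 back to p4, so after x·y·y the machine is still in p4, and z then leads to the accepting state p4. Hence abbabaaabba ∈ L(A).

abbabaaabba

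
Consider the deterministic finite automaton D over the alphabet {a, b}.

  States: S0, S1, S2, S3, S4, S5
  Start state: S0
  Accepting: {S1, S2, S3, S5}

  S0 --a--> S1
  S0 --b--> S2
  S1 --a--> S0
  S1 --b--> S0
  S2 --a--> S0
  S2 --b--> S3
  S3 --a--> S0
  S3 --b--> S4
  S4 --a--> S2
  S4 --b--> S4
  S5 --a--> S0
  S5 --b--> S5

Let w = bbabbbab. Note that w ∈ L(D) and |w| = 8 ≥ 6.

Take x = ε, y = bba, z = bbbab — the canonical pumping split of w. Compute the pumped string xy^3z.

bbabbabbabbbab

xy^3z = ε·bba·bba·bba·bbbab = bbabbabbabbbab.
Reading y = bba takes D from S0 back to S0, so after x·y·y·y the machine is still in S0, and z then leads to the accepting state S3. Hence bbabbabbabbbab ∈ L(D).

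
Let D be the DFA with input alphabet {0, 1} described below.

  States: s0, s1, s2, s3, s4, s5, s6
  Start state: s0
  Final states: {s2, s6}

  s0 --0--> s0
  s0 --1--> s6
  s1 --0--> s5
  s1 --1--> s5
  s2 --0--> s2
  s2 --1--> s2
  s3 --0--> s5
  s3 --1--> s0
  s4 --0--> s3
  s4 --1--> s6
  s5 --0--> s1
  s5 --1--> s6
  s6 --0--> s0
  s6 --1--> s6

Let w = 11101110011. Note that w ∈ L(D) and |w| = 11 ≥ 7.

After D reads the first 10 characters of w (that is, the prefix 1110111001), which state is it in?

s6

Run of D on the first 10 characters of w = 1 1 1 0 1 1 1 0 0 1:
  step 0: s0  (start)
  step 1: s6  (read 1: s0→s6)
  step 2: s6  (read 1: s6→s6)
  step 3: s6  (read 1: s6→s6)
  step 4: s0  (read 0: s6→s0)
  step 5: s6  (read 1: s0→s6)
  step 6: s6  (read 1: s6→s6)
  step 7: s6  (read 1: s6→s6)
  step 8: s0  (read 0: s6→s0)
  step 9: s0  (read 0: s0→s0)
  step 10: s6  (read 1: s0→s6)

After reading 10 characters, D is in state s6.
(This kind of state-tracing is the core of the pumping-lemma construction: with 7 states, pigeonhole forces a repeat within the first 7 steps.)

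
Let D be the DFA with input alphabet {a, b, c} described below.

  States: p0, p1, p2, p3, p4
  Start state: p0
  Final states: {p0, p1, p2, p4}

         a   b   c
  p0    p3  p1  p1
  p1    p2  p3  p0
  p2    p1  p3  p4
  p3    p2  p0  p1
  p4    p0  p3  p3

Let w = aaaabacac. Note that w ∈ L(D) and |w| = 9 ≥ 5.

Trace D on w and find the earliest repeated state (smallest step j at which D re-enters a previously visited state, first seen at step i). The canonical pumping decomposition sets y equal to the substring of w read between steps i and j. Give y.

State sequence: p0 -a-> p3 -a-> p2 -a-> p1 -a-> p2 -b-> p3 -a-> p2 -c-> p4 -a-> p0 -c-> p1
First repeat at step 4: p2 was already visited.

So i = 2, j = 4, giving x = w[0:2] = aa, y = w[2:4] = aa, z = w[4:9] = bacac.
Check: |xy| = 4 ≤ 5 and |y| = 2 ≥ 1. Reading y takes D from p2 back to p2, so every xyⁱz is accepted.
Since D has 5 states, any run of length ≥ 5 visits 5+1 states, so by pigeonhole some state repeats within the first 5 steps — that repeat gives the pumpable loop.

aa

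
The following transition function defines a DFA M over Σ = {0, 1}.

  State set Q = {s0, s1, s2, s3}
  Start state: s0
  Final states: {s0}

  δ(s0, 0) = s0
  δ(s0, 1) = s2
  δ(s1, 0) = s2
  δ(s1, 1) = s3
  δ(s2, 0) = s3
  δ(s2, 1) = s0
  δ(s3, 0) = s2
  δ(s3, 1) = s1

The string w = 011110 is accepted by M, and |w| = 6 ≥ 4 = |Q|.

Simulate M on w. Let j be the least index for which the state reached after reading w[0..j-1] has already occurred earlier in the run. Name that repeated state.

s0

State sequence: s0 -0-> s0 -1-> s2 -1-> s0 -1-> s2 -1-> s0 -0-> s0
First repeat at step 1: s0 was already visited.

The earliest repeat is at step j = 1: M is in s0, which it already visited at step i = 0.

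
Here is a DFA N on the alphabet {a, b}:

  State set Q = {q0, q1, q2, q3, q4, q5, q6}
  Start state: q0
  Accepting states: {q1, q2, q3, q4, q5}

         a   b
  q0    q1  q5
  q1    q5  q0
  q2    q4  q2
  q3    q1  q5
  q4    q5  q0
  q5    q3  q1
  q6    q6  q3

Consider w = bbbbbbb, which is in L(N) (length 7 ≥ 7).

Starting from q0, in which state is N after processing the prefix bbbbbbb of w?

q5

State sequence: q0 -b-> q5 -b-> q1 -b-> q0 -b-> q5 -b-> q1 -b-> q0 -b-> q5

After reading 7 characters, N is in state q5.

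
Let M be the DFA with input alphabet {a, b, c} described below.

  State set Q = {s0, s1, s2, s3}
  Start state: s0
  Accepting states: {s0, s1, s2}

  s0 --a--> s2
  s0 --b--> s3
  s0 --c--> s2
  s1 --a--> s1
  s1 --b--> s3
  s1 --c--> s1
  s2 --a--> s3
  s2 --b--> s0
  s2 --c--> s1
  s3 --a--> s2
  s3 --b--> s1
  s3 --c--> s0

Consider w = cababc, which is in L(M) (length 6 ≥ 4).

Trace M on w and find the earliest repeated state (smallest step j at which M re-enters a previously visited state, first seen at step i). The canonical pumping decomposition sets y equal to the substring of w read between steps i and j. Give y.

a

Run of M on w = c a b a b c:
  step 0: s0  (start)
  step 1: s2  (read c: s0→s2)
  step 2: s3  (read a: s2→s3)
  step 3: s1  (read b: s3→s1)
  step 4: s1  (read a: s1→s1)   ← first repeat (s1 seen earlier)
  step 5: s3  (read b: s1→s3)
  step 6: s0  (read c: s3→s0)

So i = 3, j = 4, giving x = w[0:3] = cab, y = w[3:4] = a, z = w[4:6] = bc.
Check: |xy| = 4 ≤ 4 and |y| = 1 ≥ 1. Reading y takes M from s1 back to s1, so every xyⁱz is accepted.
The DFA has 4 states, so the proof of the pumping lemma guarantees a repeated state among the first 4+1 visited; the segment between the two visits is the pumpable y.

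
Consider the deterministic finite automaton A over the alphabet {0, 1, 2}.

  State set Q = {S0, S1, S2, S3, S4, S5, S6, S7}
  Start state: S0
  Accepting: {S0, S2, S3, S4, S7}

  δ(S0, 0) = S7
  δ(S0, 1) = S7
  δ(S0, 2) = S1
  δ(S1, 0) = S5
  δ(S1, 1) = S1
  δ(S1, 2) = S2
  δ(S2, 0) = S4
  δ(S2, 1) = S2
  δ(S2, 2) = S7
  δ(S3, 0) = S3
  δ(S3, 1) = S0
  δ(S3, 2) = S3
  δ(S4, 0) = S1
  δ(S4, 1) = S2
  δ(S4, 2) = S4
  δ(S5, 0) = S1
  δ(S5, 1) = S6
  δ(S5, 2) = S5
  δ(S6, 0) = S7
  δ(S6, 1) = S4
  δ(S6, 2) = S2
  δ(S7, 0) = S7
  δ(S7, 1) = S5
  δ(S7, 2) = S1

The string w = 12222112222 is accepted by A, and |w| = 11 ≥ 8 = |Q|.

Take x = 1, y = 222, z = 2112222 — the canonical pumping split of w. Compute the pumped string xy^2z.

12222222112222

xy^2z = 1·222·222·2112222 = 12222222112222.
Reading y = 222 takes A from S7 back to S7, so after x·y·y the machine is still in S7, and z then leads to the accepting state S2. Hence 12222222112222 ∈ L(A).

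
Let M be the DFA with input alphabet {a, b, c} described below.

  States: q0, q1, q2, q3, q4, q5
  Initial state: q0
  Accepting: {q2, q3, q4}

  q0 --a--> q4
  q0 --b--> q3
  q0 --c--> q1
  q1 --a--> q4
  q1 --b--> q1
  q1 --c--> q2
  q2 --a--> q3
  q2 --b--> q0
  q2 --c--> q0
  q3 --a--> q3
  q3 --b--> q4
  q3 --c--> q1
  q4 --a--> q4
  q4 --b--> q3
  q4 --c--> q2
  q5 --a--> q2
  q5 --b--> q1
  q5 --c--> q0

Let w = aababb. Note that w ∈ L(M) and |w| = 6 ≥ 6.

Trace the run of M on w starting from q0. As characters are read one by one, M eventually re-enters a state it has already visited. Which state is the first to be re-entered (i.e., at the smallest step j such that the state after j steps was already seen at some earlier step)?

q4

Run of M on w = a a b a b b:
  step 0: q0  (start)
  step 1: q4  (read a: q0→q4)
  step 2: q4  (read a: q4→q4)   ← first repeat (q4 seen earlier)
  step 3: q3  (read b: q4→q3)
  step 4: q3  (read a: q3→q3)
  step 5: q4  (read b: q3→q4)
  step 6: q3  (read b: q4→q3)

The earliest repeat is at step j = 2: M is in q4, which it already visited at step i = 1.
With |Q| = 6, pigeonhole forces a state repeat no later than step 6; the substring read between the first and second visits to that state can be pumped.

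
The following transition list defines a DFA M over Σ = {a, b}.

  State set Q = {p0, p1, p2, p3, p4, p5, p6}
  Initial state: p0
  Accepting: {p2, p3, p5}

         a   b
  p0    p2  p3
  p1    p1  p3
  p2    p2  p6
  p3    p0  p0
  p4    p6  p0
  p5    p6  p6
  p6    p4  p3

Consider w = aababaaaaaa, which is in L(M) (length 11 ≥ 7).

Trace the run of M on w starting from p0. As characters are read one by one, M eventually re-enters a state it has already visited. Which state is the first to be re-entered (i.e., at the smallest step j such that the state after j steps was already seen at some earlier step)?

Run of M on w = a a b a b a a a a a a:
  step 0: p0  (start)
  step 1: p2  (read a: p0→p2)
  step 2: p2  (read a: p2→p2)   ← first repeat (p2 seen earlier)
  step 3: p6  (read b: p2→p6)
  step 4: p4  (read a: p6→p4)
  step 5: p0  (read b: p4→p0)
  step 6: p2  (read a: p0→p2)
  step 7: p2  (read a: p2→p2)
  step 8: p2  (read a: p2→p2)
  step 9: p2  (read a: p2→p2)
  step 10: p2  (read a: p2→p2)
  step 11: p2  (read a: p2→p2)

The earliest repeat is at step j = 2: M is in p2, which it already visited at step i = 1.
The DFA has 7 states, so the proof of the pumping lemma guarantees a repeated state among the first 7+1 visited; the segment between the two visits is the pumpable y.

p2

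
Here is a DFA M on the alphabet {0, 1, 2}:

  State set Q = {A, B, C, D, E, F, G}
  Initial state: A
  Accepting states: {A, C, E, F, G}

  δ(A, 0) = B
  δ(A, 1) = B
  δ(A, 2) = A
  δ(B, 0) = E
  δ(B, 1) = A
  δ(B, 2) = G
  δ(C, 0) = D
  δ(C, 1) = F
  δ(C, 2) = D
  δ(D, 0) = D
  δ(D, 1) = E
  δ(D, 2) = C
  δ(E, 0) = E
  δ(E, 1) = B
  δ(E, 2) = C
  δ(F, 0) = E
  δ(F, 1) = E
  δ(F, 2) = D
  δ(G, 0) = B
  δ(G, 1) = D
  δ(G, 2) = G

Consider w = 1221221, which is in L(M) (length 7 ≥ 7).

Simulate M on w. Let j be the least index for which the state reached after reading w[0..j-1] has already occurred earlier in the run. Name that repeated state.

G

Run of M on w = 1 2 2 1 2 2 1:
  step 0: A  (start)
  step 1: B  (read 1: A→B)
  step 2: G  (read 2: B→G)
  step 3: G  (read 2: G→G)   ← first repeat (G seen earlier)
  step 4: D  (read 1: G→D)
  step 5: C  (read 2: D→C)
  step 6: D  (read 2: C→D)
  step 7: E  (read 1: D→E)

The earliest repeat is at step j = 3: M is in G, which it already visited at step i = 2.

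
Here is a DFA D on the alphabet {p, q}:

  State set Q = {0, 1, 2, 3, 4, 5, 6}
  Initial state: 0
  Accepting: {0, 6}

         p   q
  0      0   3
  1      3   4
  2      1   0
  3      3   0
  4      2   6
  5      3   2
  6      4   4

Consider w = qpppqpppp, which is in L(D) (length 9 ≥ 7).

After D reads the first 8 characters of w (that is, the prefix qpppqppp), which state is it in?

State sequence: 0 -q-> 3 -p-> 3 -p-> 3 -p-> 3 -q-> 0 -p-> 0 -p-> 0 -p-> 0

After reading 8 characters, D is in state 0.

0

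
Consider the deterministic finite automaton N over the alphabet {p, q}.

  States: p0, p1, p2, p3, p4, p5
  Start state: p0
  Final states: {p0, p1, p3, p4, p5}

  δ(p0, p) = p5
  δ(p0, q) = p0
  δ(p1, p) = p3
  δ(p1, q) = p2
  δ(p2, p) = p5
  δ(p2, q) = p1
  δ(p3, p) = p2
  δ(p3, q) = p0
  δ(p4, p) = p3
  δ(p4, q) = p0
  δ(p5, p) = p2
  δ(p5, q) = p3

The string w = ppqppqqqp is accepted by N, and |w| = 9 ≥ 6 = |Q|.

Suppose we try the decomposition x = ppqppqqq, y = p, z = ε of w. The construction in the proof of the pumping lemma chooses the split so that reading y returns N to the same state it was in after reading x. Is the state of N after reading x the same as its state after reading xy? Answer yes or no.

no

Run of N on the first 9 characters of w = p p q p p q q q p:
  step 0: p0  (start)
  step 1: p5  (read p: p0→p5)
  step 2: p2  (read p: p5→p2)
  step 3: p1  (read q: p2→p1)
  step 4: p3  (read p: p1→p3)
  step 5: p2  (read p: p3→p2)
  step 6: p1  (read q: p2→p1)
  step 7: p2  (read q: p1→p2)
  step 8: p1  (read q: p2→p1)
  step 9: p3  (read p: p1→p3)

After x (step 8): p1. After xy (step 9): p3.
They differ (p1 ≠ p3), so y is not a cycle from the state after x; this split is not the one the pumping-lemma construction produces, and pumping y need not keep the string in L(N).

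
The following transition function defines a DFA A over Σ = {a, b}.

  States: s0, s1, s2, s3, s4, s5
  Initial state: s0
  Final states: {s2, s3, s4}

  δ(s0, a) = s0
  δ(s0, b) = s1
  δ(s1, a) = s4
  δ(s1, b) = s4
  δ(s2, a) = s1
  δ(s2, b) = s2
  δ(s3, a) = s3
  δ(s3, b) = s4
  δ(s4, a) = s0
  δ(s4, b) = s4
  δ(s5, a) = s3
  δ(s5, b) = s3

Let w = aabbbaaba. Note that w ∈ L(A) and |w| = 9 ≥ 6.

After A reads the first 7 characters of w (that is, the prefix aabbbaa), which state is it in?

s0

Run of A on the first 7 characters of w = a a b b b a a:
  step 0: s0  (start)
  step 1: s0  (read a: s0→s0)
  step 2: s0  (read a: s0→s0)
  step 3: s1  (read b: s0→s1)
  step 4: s4  (read b: s1→s4)
  step 5: s4  (read b: s4→s4)
  step 6: s0  (read a: s4→s0)
  step 7: s0  (read a: s0→s0)

After reading 7 characters, A is in state s0.
(This kind of state-tracing is the core of the pumping-lemma construction: with 6 states, pigeonhole forces a repeat within the first 6 steps.)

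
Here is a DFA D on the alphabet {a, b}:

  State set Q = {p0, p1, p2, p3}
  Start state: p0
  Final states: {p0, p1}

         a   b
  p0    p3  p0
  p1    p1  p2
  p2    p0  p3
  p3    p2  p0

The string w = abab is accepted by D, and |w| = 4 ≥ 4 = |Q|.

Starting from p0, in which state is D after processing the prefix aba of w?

Run of D on the first 3 characters of w = a b a:
  step 0: p0  (start)
  step 1: p3  (read a: p0→p3)
  step 2: p0  (read b: p3→p0)
  step 3: p3  (read a: p0→p3)

After reading 3 characters, D is in state p3.

p3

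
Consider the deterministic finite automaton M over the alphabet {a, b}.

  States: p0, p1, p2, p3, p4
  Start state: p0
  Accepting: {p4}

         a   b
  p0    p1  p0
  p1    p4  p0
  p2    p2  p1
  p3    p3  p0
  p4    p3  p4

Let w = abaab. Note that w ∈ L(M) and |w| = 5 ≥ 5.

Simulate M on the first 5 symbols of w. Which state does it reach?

Run of M on the first 5 characters of w = a b a a b:
  step 0: p0  (start)
  step 1: p1  (read a: p0→p1)
  step 2: p0  (read b: p1→p0)
  step 3: p1  (read a: p0→p1)
  step 4: p4  (read a: p1→p4)
  step 5: p4  (read b: p4→p4)

After reading 5 characters, M is in state p4.

p4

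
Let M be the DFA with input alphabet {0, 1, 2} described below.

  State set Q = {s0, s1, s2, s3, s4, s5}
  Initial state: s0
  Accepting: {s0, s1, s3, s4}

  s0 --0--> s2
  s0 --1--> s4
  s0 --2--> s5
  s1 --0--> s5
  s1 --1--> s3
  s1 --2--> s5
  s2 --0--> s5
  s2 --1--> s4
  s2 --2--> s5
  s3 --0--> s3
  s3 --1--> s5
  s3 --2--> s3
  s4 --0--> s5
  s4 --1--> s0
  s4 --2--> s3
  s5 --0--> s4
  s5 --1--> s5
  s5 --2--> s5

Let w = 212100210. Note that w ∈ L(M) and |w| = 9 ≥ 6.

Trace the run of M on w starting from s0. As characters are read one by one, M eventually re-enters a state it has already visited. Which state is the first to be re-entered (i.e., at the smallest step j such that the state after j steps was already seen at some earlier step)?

s5

State sequence: s0 -2-> s5 -1-> s5 -2-> s5 -1-> s5 -0-> s4 -0-> s5 -2-> s5 -1-> s5 -0-> s4
First repeat at step 2: s5 was already visited.

The earliest repeat is at step j = 2: M is in s5, which it already visited at step i = 1.
Since M has 6 states, any run of length ≥ 6 visits 6+1 states, so by pigeonhole some state repeats within the first 6 steps — that repeat gives the pumpable loop.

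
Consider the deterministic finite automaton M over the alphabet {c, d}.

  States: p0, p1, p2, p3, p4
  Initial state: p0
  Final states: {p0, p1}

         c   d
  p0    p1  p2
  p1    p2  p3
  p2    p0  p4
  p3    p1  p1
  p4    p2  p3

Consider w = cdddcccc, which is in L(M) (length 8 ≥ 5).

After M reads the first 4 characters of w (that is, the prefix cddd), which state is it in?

p3

State sequence: p0 -c-> p1 -d-> p3 -d-> p1 -d-> p3

After reading 4 characters, M is in state p3.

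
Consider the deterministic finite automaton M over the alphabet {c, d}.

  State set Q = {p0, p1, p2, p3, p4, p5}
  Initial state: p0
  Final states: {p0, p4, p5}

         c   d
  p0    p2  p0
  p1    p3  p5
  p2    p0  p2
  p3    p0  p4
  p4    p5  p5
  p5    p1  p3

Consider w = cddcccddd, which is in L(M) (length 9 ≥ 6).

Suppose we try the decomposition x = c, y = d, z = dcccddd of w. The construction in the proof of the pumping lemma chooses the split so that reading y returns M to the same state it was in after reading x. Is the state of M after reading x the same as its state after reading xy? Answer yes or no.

yes

State sequence: p0 -c-> p2 -d-> p2

After x (step 1): p2. After xy (step 2): p2.
They match, so y = d drives M around a cycle from p2 back to itself; pumping y any number of times keeps M in p2 before reading z, and xyⁱz ∈ L(M) for every i ≥ 0.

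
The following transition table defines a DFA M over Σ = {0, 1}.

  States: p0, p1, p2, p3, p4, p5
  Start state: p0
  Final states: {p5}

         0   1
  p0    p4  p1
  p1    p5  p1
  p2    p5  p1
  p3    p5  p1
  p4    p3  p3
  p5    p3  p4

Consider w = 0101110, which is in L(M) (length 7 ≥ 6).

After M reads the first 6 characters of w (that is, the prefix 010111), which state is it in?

p1

State sequence: p0 -0-> p4 -1-> p3 -0-> p5 -1-> p4 -1-> p3 -1-> p1

After reading 6 characters, M is in state p1.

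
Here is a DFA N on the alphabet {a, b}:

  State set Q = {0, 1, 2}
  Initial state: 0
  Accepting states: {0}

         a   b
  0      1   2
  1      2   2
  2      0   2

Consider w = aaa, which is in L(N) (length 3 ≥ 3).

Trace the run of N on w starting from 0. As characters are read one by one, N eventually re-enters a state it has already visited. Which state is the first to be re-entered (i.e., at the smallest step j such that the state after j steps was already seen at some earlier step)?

State sequence: 0 -a-> 1 -a-> 2 -a-> 0
First repeat at step 3: 0 was already visited.

The earliest repeat is at step j = 3: N is in 0, which it already visited at step i = 0.

0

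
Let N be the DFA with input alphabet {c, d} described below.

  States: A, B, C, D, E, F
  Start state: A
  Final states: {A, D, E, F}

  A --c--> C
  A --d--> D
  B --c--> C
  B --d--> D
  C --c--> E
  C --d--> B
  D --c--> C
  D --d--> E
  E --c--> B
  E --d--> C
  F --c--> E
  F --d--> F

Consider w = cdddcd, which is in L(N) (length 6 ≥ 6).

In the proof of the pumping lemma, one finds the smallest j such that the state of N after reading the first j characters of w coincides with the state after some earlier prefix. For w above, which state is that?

Run of N on w = c d d d c d:
  step 0: A  (start)
  step 1: C  (read c: A→C)
  step 2: B  (read d: C→B)
  step 3: D  (read d: B→D)
  step 4: E  (read d: D→E)
  step 5: B  (read c: E→B)   ← first repeat (B seen earlier)
  step 6: D  (read d: B→D)

The earliest repeat is at step j = 5: N is in B, which it already visited at step i = 2.

B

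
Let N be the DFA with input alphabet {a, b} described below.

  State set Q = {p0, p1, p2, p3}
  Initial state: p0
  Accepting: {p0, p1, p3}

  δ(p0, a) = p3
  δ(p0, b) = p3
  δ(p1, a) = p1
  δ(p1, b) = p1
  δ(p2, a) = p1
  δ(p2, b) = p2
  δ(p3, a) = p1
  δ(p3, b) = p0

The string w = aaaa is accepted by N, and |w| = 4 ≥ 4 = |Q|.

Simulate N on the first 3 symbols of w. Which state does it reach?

State sequence: p0 -a-> p3 -a-> p1 -a-> p1

After reading 3 characters, N is in state p1.
(This kind of state-tracing is the core of the pumping-lemma construction: with 4 states, pigeonhole forces a repeat within the first 4 steps.)

p1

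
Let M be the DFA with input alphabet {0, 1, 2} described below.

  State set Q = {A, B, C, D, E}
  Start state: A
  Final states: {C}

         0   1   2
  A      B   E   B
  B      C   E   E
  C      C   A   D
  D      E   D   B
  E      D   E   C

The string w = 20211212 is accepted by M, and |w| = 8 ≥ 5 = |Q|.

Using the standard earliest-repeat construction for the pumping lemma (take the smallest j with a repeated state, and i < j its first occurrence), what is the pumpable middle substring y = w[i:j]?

1

Run of M on w = 2 0 2 1 1 2 1 2:
  step 0: A  (start)
  step 1: B  (read 2: A→B)
  step 2: C  (read 0: B→C)
  step 3: D  (read 2: C→D)
  step 4: D  (read 1: D→D)   ← first repeat (D seen earlier)
  step 5: D  (read 1: D→D)
  step 6: B  (read 2: D→B)
  step 7: E  (read 1: B→E)
  step 8: C  (read 2: E→C)

So i = 3, j = 4, giving x = w[0:3] = 202, y = w[3:4] = 1, z = w[4:8] = 1212.
Check: |xy| = 4 ≤ 5 and |y| = 1 ≥ 1. Reading y takes M from D back to D, so every xyⁱz is accepted.
The DFA has 5 states, so the proof of the pumping lemma guarantees a repeated state among the first 5+1 visited; the segment between the two visits is the pumpable y.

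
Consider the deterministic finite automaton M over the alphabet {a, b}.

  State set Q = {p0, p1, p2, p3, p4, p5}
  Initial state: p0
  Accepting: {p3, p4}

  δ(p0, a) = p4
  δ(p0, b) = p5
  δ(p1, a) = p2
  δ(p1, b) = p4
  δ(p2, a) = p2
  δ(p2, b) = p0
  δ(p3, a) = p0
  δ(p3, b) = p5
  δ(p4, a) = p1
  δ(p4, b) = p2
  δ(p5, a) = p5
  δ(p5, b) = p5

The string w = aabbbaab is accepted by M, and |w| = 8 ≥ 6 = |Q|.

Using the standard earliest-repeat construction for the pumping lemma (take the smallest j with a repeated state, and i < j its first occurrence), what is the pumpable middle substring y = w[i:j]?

ab

Run of M on w = a a b b b a a b:
  step 0: p0  (start)
  step 1: p4  (read a: p0→p4)
  step 2: p1  (read a: p4→p1)
  step 3: p4  (read b: p1→p4)   ← first repeat (p4 seen earlier)
  step 4: p2  (read b: p4→p2)
  step 5: p0  (read b: p2→p0)
  step 6: p4  (read a: p0→p4)
  step 7: p1  (read a: p4→p1)
  step 8: p4  (read b: p1→p4)

So i = 1, j = 3, giving x = w[0:1] = a, y = w[1:3] = ab, z = w[3:8] = bbaab.
Check: |xy| = 3 ≤ 6 and |y| = 2 ≥ 1. Reading y takes M from p4 back to p4, so every xyⁱz is accepted.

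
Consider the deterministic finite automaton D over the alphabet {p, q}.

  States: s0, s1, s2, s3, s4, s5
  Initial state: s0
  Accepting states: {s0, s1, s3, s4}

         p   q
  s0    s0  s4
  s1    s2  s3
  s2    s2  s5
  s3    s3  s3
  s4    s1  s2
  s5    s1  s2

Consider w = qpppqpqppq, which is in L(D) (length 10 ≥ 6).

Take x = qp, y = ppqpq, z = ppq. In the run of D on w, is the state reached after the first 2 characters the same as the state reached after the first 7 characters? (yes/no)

Run of D on the first 7 characters of w = q p p p q p q:
  step 0: s0  (start)
  step 1: s4  (read q: s0→s4)
  step 2: s1  (read p: s4→s1)
  step 3: s2  (read p: s1→s2)
  step 4: s2  (read p: s2→s2)
  step 5: s5  (read q: s2→s5)
  step 6: s1  (read p: s5→s1)
  step 7: s3  (read q: s1→s3)

After x (step 2): s1. After xy (step 7): s3.
They differ (s1 ≠ s3), so y is not a cycle from the state after x; this split is not the one the pumping-lemma construction produces, and pumping y need not keep the string in L(D).

no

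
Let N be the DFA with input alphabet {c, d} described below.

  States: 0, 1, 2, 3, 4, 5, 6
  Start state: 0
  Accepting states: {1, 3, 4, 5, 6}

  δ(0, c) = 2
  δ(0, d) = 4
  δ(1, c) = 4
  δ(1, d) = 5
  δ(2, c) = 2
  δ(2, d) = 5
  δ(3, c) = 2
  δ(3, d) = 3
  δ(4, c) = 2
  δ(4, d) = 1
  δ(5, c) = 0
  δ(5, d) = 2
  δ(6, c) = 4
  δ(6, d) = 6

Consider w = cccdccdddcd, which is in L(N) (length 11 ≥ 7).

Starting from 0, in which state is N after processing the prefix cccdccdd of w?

Run of N on the first 8 characters of w = c c c d c c d d:
  step 0: 0  (start)
  step 1: 2  (read c: 0→2)
  step 2: 2  (read c: 2→2)
  step 3: 2  (read c: 2→2)
  step 4: 5  (read d: 2→5)
  step 5: 0  (read c: 5→0)
  step 6: 2  (read c: 0→2)
  step 7: 5  (read d: 2→5)
  step 8: 2  (read d: 5→2)

After reading 8 characters, N is in state 2.

2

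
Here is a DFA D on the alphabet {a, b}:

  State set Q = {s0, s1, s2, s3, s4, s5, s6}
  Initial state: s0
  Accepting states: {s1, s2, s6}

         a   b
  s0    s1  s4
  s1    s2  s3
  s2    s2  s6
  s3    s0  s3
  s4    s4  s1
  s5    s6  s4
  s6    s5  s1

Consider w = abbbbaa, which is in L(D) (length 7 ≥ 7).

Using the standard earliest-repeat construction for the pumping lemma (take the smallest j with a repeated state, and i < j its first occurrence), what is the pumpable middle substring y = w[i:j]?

State sequence: s0 -a-> s1 -b-> s3 -b-> s3 -b-> s3 -b-> s3 -a-> s0 -a-> s1
First repeat at step 3: s3 was already visited.

So i = 2, j = 3, giving x = w[0:2] = ab, y = w[2:3] = b, z = w[3:7] = bbaa.
Check: |xy| = 3 ≤ 7 and |y| = 1 ≥ 1. Reading y takes D from s3 back to s3, so every xyⁱz is accepted.

b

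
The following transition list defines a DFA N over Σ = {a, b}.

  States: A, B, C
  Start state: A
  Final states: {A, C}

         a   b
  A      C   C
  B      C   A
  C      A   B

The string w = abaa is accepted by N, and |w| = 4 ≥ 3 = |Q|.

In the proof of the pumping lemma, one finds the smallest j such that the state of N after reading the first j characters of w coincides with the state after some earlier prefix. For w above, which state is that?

C

Run of N on w = a b a a:
  step 0: A  (start)
  step 1: C  (read a: A→C)
  step 2: B  (read b: C→B)
  step 3: C  (read a: B→C)   ← first repeat (C seen earlier)
  step 4: A  (read a: C→A)

The earliest repeat is at step j = 3: N is in C, which it already visited at step i = 1.
Since N has 3 states, any run of length ≥ 3 visits 3+1 states, so by pigeonhole some state repeats within the first 3 steps — that repeat gives the pumpable loop.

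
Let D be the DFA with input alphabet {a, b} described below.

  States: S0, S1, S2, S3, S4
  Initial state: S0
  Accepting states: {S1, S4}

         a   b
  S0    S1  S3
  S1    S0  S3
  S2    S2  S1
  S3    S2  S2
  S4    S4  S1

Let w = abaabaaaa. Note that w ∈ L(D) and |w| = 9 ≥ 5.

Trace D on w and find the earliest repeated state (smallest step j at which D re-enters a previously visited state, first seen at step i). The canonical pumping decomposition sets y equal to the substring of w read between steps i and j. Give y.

a

Run of D on w = a b a a b a a a a:
  step 0: S0  (start)
  step 1: S1  (read a: S0→S1)
  step 2: S3  (read b: S1→S3)
  step 3: S2  (read a: S3→S2)
  step 4: S2  (read a: S2→S2)   ← first repeat (S2 seen earlier)
  step 5: S1  (read b: S2→S1)
  step 6: S0  (read a: S1→S0)
  step 7: S1  (read a: S0→S1)
  step 8: S0  (read a: S1→S0)
  step 9: S1  (read a: S0→S1)

So i = 3, j = 4, giving x = w[0:3] = aba, y = w[3:4] = a, z = w[4:9] = baaaa.
Check: |xy| = 4 ≤ 5 and |y| = 1 ≥ 1. Reading y takes D from S2 back to S2, so every xyⁱz is accepted.
Since D has 5 states, any run of length ≥ 5 visits 5+1 states, so by pigeonhole some state repeats within the first 5 steps — that repeat gives the pumpable loop.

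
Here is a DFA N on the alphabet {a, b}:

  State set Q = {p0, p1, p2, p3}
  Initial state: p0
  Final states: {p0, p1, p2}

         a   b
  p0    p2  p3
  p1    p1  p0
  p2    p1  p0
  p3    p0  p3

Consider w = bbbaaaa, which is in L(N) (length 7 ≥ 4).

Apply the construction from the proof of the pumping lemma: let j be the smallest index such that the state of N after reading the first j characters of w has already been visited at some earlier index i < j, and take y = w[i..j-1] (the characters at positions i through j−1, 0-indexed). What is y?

Run of N on w = b b b a a a a:
  step 0: p0  (start)
  step 1: p3  (read b: p0→p3)
  step 2: p3  (read b: p3→p3)   ← first repeat (p3 seen earlier)
  step 3: p3  (read b: p3→p3)
  step 4: p0  (read a: p3→p0)
  step 5: p2  (read a: p0→p2)
  step 6: p1  (read a: p2→p1)
  step 7: p1  (read a: p1→p1)

So i = 1, j = 2, giving x = w[0:1] = b, y = w[1:2] = b, z = w[2:7] = baaaa.
Check: |xy| = 2 ≤ 4 and |y| = 1 ≥ 1. Reading y takes N from p3 back to p3, so every xyⁱz is accepted.
With |Q| = 4, pigeonhole forces a state repeat no later than step 4; the substring read between the first and second visits to that state can be pumped.

b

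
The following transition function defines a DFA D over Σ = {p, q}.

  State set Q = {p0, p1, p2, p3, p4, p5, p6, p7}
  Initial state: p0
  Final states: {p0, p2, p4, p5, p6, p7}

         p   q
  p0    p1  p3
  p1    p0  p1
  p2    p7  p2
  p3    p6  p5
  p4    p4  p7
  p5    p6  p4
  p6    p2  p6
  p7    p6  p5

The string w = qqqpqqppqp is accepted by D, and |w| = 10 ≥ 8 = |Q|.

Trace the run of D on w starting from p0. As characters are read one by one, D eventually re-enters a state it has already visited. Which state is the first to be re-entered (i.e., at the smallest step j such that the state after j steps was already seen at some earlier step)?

p4

State sequence: p0 -q-> p3 -q-> p5 -q-> p4 -p-> p4 -q-> p7 -q-> p5 -p-> p6 -p-> p2 -q-> p2 -p-> p7
First repeat at step 4: p4 was already visited.

The earliest repeat is at step j = 4: D is in p4, which it already visited at step i = 3.
Since D has 8 states, any run of length ≥ 8 visits 8+1 states, so by pigeonhole some state repeats within the first 8 steps — that repeat gives the pumpable loop.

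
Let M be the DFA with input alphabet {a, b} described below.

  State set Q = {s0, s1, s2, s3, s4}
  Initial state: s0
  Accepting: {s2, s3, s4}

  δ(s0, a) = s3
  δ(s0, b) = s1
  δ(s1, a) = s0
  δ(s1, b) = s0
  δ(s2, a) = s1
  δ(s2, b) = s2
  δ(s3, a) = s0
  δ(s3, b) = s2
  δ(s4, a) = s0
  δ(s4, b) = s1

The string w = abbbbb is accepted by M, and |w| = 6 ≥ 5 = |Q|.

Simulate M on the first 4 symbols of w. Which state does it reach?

Run of M on the first 4 characters of w = a b b b:
  step 0: s0  (start)
  step 1: s3  (read a: s0→s3)
  step 2: s2  (read b: s3→s2)
  step 3: s2  (read b: s2→s2)
  step 4: s2  (read b: s2→s2)

After reading 4 characters, M is in state s2.

s2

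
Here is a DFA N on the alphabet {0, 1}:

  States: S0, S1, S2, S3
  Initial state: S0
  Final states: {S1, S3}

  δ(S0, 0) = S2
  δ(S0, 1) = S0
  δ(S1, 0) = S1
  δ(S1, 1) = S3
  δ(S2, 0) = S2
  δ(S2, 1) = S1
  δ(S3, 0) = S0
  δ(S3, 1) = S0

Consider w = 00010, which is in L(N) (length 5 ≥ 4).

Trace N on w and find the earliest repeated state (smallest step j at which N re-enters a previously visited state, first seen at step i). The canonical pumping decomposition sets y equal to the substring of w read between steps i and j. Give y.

Run of N on w = 0 0 0 1 0:
  step 0: S0  (start)
  step 1: S2  (read 0: S0→S2)
  step 2: S2  (read 0: S2→S2)   ← first repeat (S2 seen earlier)
  step 3: S2  (read 0: S2→S2)
  step 4: S1  (read 1: S2→S1)
  step 5: S1  (read 0: S1→S1)

So i = 1, j = 2, giving x = w[0:1] = 0, y = w[1:2] = 0, z = w[2:5] = 010.
Check: |xy| = 2 ≤ 4 and |y| = 1 ≥ 1. Reading y takes N from S2 back to S2, so every xyⁱz is accepted.
The DFA has 4 states, so the proof of the pumping lemma guarantees a repeated state among the first 4+1 visited; the segment between the two visits is the pumpable y.

0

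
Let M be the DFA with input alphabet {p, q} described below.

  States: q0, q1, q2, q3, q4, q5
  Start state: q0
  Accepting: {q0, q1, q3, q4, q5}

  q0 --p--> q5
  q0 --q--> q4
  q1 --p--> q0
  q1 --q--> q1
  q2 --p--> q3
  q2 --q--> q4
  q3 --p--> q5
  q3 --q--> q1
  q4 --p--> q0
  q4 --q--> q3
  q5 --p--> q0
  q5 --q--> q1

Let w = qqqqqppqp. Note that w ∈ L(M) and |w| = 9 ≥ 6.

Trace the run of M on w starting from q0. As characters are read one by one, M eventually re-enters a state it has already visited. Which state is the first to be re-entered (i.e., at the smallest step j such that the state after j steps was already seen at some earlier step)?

State sequence: q0 -q-> q4 -q-> q3 -q-> q1 -q-> q1 -q-> q1 -p-> q0 -p-> q5 -q-> q1 -p-> q0
First repeat at step 4: q1 was already visited.

The earliest repeat is at step j = 4: M is in q1, which it already visited at step i = 3.
With |Q| = 6, pigeonhole forces a state repeat no later than step 6; the substring read between the first and second visits to that state can be pumped.

q1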